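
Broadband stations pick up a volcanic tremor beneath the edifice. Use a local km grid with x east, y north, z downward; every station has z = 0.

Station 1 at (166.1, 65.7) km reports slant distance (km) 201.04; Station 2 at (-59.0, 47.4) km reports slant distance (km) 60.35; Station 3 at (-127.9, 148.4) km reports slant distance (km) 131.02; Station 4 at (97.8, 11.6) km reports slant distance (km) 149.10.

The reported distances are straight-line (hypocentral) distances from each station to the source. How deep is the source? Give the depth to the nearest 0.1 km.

Each station gives a sphere (x−x_i)² + (y−y_i)² + z² = d_i² (stations at z=0).
Subtracting the Station 1 sphere from Station 2 and Station 3: z² cancels, leaving linear equations in x and y:
-450.2 x − 36.6 y = 10597.02
-588.0 x + 165.4 y = 29726.11
Solving: x ≈ -29.596, y ≈ 74.509 km (keep extra digits for the depth step; rounded: -29.6, 74.5).
Then from the Station 1 sphere: z² = 201.04² − (x − 166.1)² − (y − 65.7)² with x = -29.596, y = 74.509, so z ≈ 45.195 ≈ 45.2 km.
Check against Station 4 (with the unrounded solution): distance 149.10 ≈ 149.10 km. ✓

depth ≈ 45.2 km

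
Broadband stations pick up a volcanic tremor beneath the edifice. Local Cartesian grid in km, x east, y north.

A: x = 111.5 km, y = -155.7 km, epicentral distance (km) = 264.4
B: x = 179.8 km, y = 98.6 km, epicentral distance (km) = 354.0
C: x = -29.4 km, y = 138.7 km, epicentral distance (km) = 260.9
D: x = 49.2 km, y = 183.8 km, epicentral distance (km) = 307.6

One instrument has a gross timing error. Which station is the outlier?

Solve using three stations at a time. Using A, B, D (subtract circle equations pairwise → linear system) gives (x, y) ≈ (-135.6, -62.0).
Distances from that point to each station vs reported:
  A: calculated 264.3 vs reported 264.4 → residual 0.1 km
  B: calculated 353.9 vs reported 354.0 → residual 0.1 km
  C: calculated 227.0 vs reported 260.9 → residual 33.9 km
  D: calculated 307.5 vs reported 307.6 → residual 0.1 km
A, B, D are mutually consistent (residuals ≈ 0); C is off by 33.9 km.

C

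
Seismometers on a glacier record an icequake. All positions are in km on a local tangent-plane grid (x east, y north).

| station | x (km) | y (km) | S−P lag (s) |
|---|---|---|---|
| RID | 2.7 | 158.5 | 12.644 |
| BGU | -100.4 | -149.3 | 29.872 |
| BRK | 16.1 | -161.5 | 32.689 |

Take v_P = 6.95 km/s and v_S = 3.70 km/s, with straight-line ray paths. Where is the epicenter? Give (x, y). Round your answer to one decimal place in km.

Distance from S−P lag: d = Δt · v_P v_S / (v_P − v_S) = Δt · (6.95·3.70)/(6.95−3.70) ≈ 7.9123·Δt.
So d_RID = 100.04, d_BGU = 236.36, d_BRK = 258.65 km.
Circle about each station: (x − 2.7)² + (y − 158.5)² = 100.04²; (x + 100.4)² + (y + 149.3)² = 236.36²; (x − 16.1)² + (y + 161.5)² = 258.65².
Subtracting pairs of circle equations eliminates x²+y² and gives linear equations (the radical axes):
-206.2 x − 615.6 y = -38616.94
26.8 x − 640.0 y = -55679.90
Solving the 2×2 system: x ≈ -64.4, y ≈ 84.3 km.
Check against RID (with the unrounded x, y): √((x − 2.7)²+(y − 158.5)²) = 100.04 ≈ 100.04 km. ✓

x ≈ -64.4 km, y ≈ 84.3 km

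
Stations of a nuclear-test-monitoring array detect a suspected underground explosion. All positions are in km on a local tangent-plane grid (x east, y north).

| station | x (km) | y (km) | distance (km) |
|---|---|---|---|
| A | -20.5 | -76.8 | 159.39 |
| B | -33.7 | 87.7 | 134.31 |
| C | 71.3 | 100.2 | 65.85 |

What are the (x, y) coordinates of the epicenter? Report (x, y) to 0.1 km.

x ≈ 90.8 km, y ≈ 37.3 km

Circle about each station: (x + 20.5)² + (y + 76.8)² = 159.39²; (x + 33.7)² + (y − 87.7)² = 134.31²; (x − 71.3)² + (y − 100.2)² = 65.85².
Subtracting the A equation from the B and C equations removes the quadratic terms:
-26.4 x + 329.0 y = 9874.49
183.6 x + 354.0 y = 29874.19
Solving the 2×2 system: x ≈ 90.8, y ≈ 37.3 km.
Check against A (with the unrounded x, y): √((x + 20.5)²+(y + 76.8)²) = 159.39 ≈ 159.39 km. ✓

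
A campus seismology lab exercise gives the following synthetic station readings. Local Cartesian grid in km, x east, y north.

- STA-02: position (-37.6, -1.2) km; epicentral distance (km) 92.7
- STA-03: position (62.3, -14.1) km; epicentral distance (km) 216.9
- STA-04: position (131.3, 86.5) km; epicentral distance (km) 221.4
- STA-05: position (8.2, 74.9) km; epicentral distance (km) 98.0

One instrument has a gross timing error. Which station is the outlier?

Solve using three stations at a time. Using STA-02, STA-04, STA-05 (subtract circle equations pairwise → linear system) gives (x, y) ≈ (-89.8, 75.4).
Distances from that point to each station vs reported:
  STA-02: calculated 92.7 vs reported 92.7 → residual 0.0 km
  STA-03: calculated 176.5 vs reported 216.9 → residual 40.4 km
  STA-04: calculated 221.4 vs reported 221.4 → residual 0.0 km
  STA-05: calculated 98.0 vs reported 98.0 → residual 0.0 km
STA-02, STA-04, STA-05 are mutually consistent (residuals ≈ 0); STA-03 is off by 40.4 km.

STA-03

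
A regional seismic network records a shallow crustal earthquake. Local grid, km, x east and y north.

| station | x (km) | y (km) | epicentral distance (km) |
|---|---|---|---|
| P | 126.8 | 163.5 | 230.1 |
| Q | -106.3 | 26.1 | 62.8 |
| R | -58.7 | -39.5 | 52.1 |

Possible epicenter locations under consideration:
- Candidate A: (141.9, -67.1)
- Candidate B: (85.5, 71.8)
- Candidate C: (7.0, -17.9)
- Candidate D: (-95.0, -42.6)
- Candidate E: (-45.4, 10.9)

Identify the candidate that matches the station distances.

Candidate E

For each candidate, compare |candidate − station| to the reported distance:
Candidate A: residuals P 1.0, Q 202.3, R 150.4 → max 202.3 km
Candidate B: residuals P 129.5, Q 134.4, R 130.1 → max 134.4 km
Candidate C: residuals P 12.7, Q 58.7, R 17.1 → max 58.7 km
Candidate D: residuals P 72.7, Q 6.8, R 15.7 → max 72.7 km
Candidate E: residuals P 0.0, Q 0.0, R 0.0 → max 0.0 km
Only Candidate E has all residuals ≈ 0.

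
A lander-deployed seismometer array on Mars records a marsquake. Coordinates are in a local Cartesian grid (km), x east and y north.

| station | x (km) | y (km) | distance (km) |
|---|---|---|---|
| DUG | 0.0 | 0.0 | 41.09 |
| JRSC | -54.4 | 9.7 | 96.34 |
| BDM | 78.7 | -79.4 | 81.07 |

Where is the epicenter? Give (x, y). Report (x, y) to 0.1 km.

(40.3, -8.0)

Circle about each station: x² + y² = 41.09²; (x + 54.4)² + (y − 9.7)² = 96.34²; (x − 78.7)² + (y + 79.4)² = 81.07².
Subtracting pairs of circle equations eliminates x²+y² and gives linear equations (the radical axes):
-108.8 x + 19.4 y = -4539.56
157.4 x − 158.8 y = 7614.09
Solving the 2×2 system: x ≈ 40.3, y ≈ -8.0 km.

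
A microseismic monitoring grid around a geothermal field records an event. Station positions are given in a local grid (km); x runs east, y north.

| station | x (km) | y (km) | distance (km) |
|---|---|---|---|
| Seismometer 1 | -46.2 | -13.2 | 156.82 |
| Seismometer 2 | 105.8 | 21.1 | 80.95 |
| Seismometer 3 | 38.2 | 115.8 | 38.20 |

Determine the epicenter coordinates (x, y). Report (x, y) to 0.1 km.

Circle about each station: (x + 46.2)² + (y + 13.2)² = 156.82²; (x − 105.8)² + (y − 21.1)² = 80.95²; (x − 38.2)² + (y − 115.8)² = 38.20².
Subtracting pairs of circle equations eliminates x²+y² and gives linear equations (the radical axes):
304.0 x + 68.6 y = 27369.78
168.8 x + 258.0 y = 35693.47
Solving the 2×2 system: x ≈ 69.0, y ≈ 93.2 km.

(69.0, 93.2)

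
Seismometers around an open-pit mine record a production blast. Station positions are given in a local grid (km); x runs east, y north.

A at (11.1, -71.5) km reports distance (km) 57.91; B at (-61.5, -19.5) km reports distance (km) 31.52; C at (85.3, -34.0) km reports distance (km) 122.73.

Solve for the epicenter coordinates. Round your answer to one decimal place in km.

-37.3 km east, -39.7 km north

Circle about each station: (x − 11.1)² + (y + 71.5)² = 57.91²; (x + 61.5)² + (y + 19.5)² = 31.52²; (x − 85.3)² + (y + 34.0)² = 122.73².
Subtracting the A equation from the B and C equations removes the quadratic terms:
-145.2 x + 104.0 y = 1287.10
148.4 x + 75.0 y = -8512.45
Solving the 2×2 system: x ≈ -37.3, y ≈ -39.7 km.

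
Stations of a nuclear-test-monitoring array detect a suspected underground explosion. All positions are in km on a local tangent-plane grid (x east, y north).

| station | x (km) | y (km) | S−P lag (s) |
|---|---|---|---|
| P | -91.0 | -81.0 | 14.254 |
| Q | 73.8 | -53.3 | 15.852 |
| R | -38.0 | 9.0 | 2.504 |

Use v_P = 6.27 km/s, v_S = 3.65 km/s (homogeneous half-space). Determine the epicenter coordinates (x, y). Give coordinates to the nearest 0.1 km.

Distance from S−P lag: d = Δt · v_P v_S / (v_P − v_S) = Δt · (6.27·3.65)/(6.27−3.65) ≈ 8.7349·Δt.
So d_P = 124.51, d_Q = 138.47, d_R = 21.87 km.
Circle about each station: (x + 91.0)² + (y + 81.0)² = 124.51²; (x − 73.8)² + (y + 53.3)² = 138.47²; (x + 38.0)² + (y − 9.0)² = 21.87².
Subtracting the P equation from the Q and R equations removes the quadratic terms:
329.6 x + 55.4 y = -10225.87
106.0 x + 180.0 y = 1707.44
Solving the 2×2 system: x ≈ -36.2, y ≈ 30.8 km.
Check against P (with the unrounded x, y): √((x + 91.0)²+(y + 81.0)²) = 124.51 ≈ 124.51 km. ✓

-36.2 km east, 30.8 km north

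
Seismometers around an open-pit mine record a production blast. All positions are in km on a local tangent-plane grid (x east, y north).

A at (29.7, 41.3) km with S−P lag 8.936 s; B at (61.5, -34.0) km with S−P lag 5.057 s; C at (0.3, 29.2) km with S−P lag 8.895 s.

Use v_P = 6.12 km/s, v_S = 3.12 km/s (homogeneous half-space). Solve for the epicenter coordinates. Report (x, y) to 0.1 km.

Distance from S−P lag: d = Δt · v_P v_S / (v_P − v_S) = Δt · (6.12·3.12)/(6.12−3.12) ≈ 6.3648·Δt.
So d_A = 56.88, d_B = 32.19, d_C = 56.61 km.
Circle about each station: (x − 29.7)² + (y − 41.3)² = 56.88²; (x − 61.5)² + (y + 34.0)² = 32.19²; (x − 0.3)² + (y − 29.2)² = 56.61².
Subtracting the A equation from the B and C equations removes the quadratic terms:
63.6 x − 150.6 y = 4549.61
-58.8 x − 24.2 y = -1704.41
Solving the 2×2 system: x ≈ 35.3, y ≈ -15.3 km.

x ≈ 35.3 km, y ≈ -15.3 km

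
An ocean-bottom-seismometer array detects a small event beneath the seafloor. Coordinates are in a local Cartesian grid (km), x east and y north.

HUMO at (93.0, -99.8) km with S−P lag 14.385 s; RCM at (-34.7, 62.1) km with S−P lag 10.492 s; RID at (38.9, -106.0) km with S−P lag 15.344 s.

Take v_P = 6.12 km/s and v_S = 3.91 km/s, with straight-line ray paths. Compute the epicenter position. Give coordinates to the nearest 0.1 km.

Distance from S−P lag: d = Δt · v_P v_S / (v_P − v_S) = Δt · (6.12·3.91)/(6.12−3.91) ≈ 10.8277·Δt.
So d_HUMO = 155.76, d_RCM = 113.60, d_RID = 166.14 km.
Circle about each station: (x − 93.0)² + (y + 99.8)² = 155.76²; (x + 34.7)² + (y − 62.1)² = 113.60²; (x − 38.9)² + (y + 106.0)² = 166.14².
Subtracting the HUMO equation from the RCM and RID equations removes the quadratic terms:
-255.4 x + 323.8 y = -2192.32
-108.2 x − 12.4 y = -9201.15
Solving the 2×2 system: x ≈ 78.7, y ≈ 55.3 km.
Check against HUMO (with the unrounded x, y): √((x − 93.0)²+(y + 99.8)²) = 155.76 ≈ 155.76 km. ✓

78.7 km east, 55.3 km north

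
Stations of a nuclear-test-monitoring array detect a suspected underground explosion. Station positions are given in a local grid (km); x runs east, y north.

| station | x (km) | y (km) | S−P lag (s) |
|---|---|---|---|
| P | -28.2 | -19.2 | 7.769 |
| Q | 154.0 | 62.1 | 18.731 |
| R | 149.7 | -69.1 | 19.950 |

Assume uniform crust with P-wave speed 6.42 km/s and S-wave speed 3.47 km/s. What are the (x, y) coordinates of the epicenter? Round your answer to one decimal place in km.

Distance from S−P lag: d = Δt · v_P v_S / (v_P − v_S) = Δt · (6.42·3.47)/(6.42−3.47) ≈ 7.5517·Δt.
So d_P = 58.67, d_Q = 141.45, d_R = 150.66 km.
Circle about each station: (x + 28.2)² + (y + 19.2)² = 58.67²; (x − 154.0)² + (y − 62.1)² = 141.45²; (x − 149.7)² + (y + 69.1)² = 150.66².
Subtracting the P equation from the Q and R equations removes the quadratic terms:
364.4 x + 162.6 y = 9842.60
355.8 x − 99.8 y = 6764.75
Solving the 2×2 system: x ≈ 22.1, y ≈ 11.0 km.

x ≈ 22.1 km, y ≈ 11.0 km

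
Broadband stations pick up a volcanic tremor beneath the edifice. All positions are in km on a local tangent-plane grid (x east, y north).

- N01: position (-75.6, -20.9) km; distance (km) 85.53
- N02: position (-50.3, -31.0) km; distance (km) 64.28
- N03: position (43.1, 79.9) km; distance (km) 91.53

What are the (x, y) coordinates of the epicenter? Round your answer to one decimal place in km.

8.4 km east, -4.8 km north

Circle about each station: (x + 75.6)² + (y + 20.9)² = 85.53²; (x + 50.3)² + (y + 31.0)² = 64.28²; (x − 43.1)² + (y − 79.9)² = 91.53².
Subtracting pairs of circle equations eliminates x²+y² and gives linear equations (the radical axes):
50.6 x − 20.2 y = 522.38
237.4 x + 201.6 y = 1027.09
Solving the 2×2 system: x ≈ 8.4, y ≈ -4.8 km.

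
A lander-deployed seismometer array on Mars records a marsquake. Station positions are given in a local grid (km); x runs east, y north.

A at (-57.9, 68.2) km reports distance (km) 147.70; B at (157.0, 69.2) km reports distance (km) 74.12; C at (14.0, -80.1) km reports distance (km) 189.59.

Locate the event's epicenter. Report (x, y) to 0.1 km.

Circle about each station: (x + 57.9)² + (y − 68.2)² = 147.70²; (x − 157.0)² + (y − 69.2)² = 74.12²; (x − 14.0)² + (y + 80.1)² = 189.59².
Subtracting pairs of circle equations eliminates x²+y² and gives linear equations (the radical axes):
429.8 x + 2.0 y = 37755.51
143.8 x − 296.6 y = -15520.72
Solving the 2×2 system: x ≈ 87.4, y ≈ 94.7 km.

x ≈ 87.4 km, y ≈ 94.7 km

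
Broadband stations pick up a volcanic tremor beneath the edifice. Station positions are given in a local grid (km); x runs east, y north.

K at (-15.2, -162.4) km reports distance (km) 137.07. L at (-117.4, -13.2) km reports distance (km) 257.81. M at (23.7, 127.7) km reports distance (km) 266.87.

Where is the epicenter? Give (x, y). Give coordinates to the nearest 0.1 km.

Circle about each station: (x + 15.2)² + (y + 162.4)² = 137.07²; (x + 117.4)² + (y + 13.2)² = 257.81²; (x − 23.7)² + (y − 127.7)² = 266.87².
Subtracting the K equation from the L and M equations removes the quadratic terms:
-204.4 x + 298.4 y = -60325.61
77.8 x + 580.2 y = -62167.23
Solving the 2×2 system: x ≈ 116.0, y ≈ -122.7 km.

(116.0, -122.7)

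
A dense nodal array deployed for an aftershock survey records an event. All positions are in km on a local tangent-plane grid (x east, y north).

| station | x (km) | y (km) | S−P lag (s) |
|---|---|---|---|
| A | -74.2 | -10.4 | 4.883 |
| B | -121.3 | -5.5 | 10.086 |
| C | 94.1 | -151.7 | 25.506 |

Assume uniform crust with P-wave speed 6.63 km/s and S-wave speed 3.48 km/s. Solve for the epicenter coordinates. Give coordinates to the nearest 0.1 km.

(-56.9, -41.7)

Distance from S−P lag: d = Δt · v_P v_S / (v_P − v_S) = Δt · (6.63·3.48)/(6.63−3.48) ≈ 7.3246·Δt.
So d_A = 35.77, d_B = 73.88, d_C = 186.82 km.
Circle about each station: (x + 74.2)² + (y + 10.4)² = 35.77²; (x + 121.3)² + (y + 5.5)² = 73.88²; (x − 94.1)² + (y + 151.7)² = 186.82².
Subtracting pairs of circle equations eliminates x²+y² and gives linear equations (the radical axes):
-94.2 x + 9.8 y = 4951.38
336.6 x − 282.6 y = -7368.32
Solving the 2×2 system: x ≈ -56.9, y ≈ -41.7 km.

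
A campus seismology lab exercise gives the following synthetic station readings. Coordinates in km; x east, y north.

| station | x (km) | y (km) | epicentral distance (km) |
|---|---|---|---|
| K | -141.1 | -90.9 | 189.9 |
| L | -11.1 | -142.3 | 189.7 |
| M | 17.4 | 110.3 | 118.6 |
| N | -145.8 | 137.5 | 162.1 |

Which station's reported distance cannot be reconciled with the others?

M

Solve using three stations at a time. Using K, L, N (subtract circle equations pairwise → linear system) gives (x, y) ≈ (-10.9, 47.4).
Distances from that point to each station vs reported:
  K: calculated 189.9 vs reported 189.9 → residual 0.0 km
  L: calculated 189.7 vs reported 189.7 → residual 0.0 km
  M: calculated 68.9 vs reported 118.6 → residual 49.7 km
  N: calculated 162.2 vs reported 162.1 → residual 0.1 km
K, L, N are mutually consistent (residuals ≈ 0); M is off by 49.7 km.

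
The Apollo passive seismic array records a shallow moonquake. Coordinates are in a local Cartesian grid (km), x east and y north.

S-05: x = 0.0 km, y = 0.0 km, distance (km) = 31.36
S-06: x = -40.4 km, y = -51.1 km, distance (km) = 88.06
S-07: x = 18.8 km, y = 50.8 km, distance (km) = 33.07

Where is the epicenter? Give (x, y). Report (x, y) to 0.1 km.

Circle about each station: x² + y² = 31.36²; (x + 40.4)² + (y + 51.1)² = 88.06²; (x − 18.8)² + (y − 50.8)² = 33.07².
Subtracting pairs of circle equations eliminates x²+y² and gives linear equations (the radical axes):
-80.8 x − 102.2 y = -2527.74
37.6 x + 101.6 y = 2823.90
Solving the 2×2 system: x ≈ -7.3, y ≈ 30.5 km.

(-7.3, 30.5)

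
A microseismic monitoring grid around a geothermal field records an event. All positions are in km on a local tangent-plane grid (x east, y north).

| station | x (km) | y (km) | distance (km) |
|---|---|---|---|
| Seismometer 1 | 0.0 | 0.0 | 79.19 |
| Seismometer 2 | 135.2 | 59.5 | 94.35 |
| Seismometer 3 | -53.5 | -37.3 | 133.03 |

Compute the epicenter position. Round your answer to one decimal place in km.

(77.7, -15.3)

Circle about each station: x² + y² = 79.19²; (x − 135.2)² + (y − 59.5)² = 94.35²; (x + 53.5)² + (y + 37.3)² = 133.03².
Subtracting the Seismometer 1 equation from the Seismometer 2 and Seismometer 3 equations removes the quadratic terms:
270.4 x + 119.0 y = 19188.42
-107.0 x − 74.6 y = -7172.38
Solving the 2×2 system: x ≈ 77.7, y ≈ -15.3 km.
Check against Seismometer 1 (with the unrounded x, y): √(x²+y²) = 79.18 ≈ 79.19 km. ✓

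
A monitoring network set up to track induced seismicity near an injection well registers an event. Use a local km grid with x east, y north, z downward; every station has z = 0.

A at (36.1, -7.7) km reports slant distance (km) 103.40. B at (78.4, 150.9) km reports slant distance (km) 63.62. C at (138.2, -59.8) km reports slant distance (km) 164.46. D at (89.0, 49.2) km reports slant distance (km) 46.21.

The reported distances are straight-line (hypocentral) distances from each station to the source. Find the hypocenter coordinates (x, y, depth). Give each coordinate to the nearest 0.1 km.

Each station gives a sphere (x−x_i)² + (y−y_i)² + z² = d_i² (stations at z=0).
Subtracting the A sphere from B and C: z² cancels, leaving linear equations in x and y:
84.6 x + 317.2 y = 34198.93
204.2 x − 104.2 y = 4957.25
Solving: x ≈ 69.794, y ≈ 89.200 km (keep extra digits for the depth step; rounded: 69.8, 89.2).
Then from the A sphere: z² = 103.40² − (x − 36.1)² − (y + 7.7)² with x = 69.794, y = 89.200, so z ≈ 12.910 ≈ 12.9 km.

x ≈ 69.8 km, y ≈ 89.2 km, depth ≈ 12.9 km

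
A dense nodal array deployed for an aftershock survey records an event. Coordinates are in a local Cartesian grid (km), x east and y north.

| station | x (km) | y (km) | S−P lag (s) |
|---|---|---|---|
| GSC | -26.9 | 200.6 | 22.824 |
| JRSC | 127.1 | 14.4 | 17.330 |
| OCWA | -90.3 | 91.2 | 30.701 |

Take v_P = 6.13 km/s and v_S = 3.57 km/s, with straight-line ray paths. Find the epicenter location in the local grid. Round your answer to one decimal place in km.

Distance from S−P lag: d = Δt · v_P v_S / (v_P − v_S) = Δt · (6.13·3.57)/(6.13−3.57) ≈ 8.5485·Δt.
So d_GSC = 195.11, d_JRSC = 148.15, d_OCWA = 262.45 km.
Circle about each station: (x + 26.9)² + (y − 200.6)² = 195.11²; (x − 127.1)² + (y − 14.4)² = 148.15²; (x + 90.3)² + (y − 91.2)² = 262.45².
Subtracting the GSC equation from the JRSC and OCWA equations removes the quadratic terms:
308.0 x − 372.4 y = -8482.71
-126.8 x − 218.8 y = -55304.53
Solving the 2×2 system: x ≈ 163.5, y ≈ 158.0 km.

x ≈ 163.5 km, y ≈ 158.0 km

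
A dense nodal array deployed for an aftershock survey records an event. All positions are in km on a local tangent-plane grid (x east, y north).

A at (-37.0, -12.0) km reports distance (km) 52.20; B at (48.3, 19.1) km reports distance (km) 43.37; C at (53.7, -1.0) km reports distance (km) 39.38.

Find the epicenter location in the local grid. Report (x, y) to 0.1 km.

Circle about each station: (x + 37.0)² + (y + 12.0)² = 52.20²; (x − 48.3)² + (y − 19.1)² = 43.37²; (x − 53.7)² + (y + 1.0)² = 39.38².
Subtracting pairs of circle equations eliminates x²+y² and gives linear equations (the radical axes):
170.6 x + 62.2 y = 2028.58
181.4 x + 22.0 y = 2545.75
Solving the 2×2 system: x ≈ 15.1, y ≈ -8.8 km.

x ≈ 15.1 km, y ≈ -8.8 km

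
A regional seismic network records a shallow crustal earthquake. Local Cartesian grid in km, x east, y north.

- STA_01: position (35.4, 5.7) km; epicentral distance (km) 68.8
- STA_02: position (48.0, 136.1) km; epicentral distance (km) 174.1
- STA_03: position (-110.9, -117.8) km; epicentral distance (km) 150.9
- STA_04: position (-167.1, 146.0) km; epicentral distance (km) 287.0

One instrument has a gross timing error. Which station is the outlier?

Solve using three stations at a time. Using STA_01, STA_03, STA_04 (subtract circle equations pairwise → linear system) gives (x, y) ≈ (29.7, -62.9).
Distances from that point to each station vs reported:
  STA_01: calculated 68.9 vs reported 68.8 → residual 0.1 km
  STA_02: calculated 199.9 vs reported 174.1 → residual 25.8 km
  STA_03: calculated 150.9 vs reported 150.9 → residual 0.0 km
  STA_04: calculated 287.0 vs reported 287.0 → residual 0.0 km
STA_01, STA_03, STA_04 are mutually consistent (residuals ≈ 0); STA_02 is off by 25.8 km.

STA_02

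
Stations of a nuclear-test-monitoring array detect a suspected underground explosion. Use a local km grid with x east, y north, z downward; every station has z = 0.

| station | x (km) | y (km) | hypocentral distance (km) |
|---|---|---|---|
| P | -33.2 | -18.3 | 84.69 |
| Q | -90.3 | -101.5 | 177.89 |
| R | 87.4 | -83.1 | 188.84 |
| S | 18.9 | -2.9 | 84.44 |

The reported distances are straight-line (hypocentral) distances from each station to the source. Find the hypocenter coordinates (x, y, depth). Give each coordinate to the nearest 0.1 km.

Each station gives a sphere (x−x_i)² + (y−y_i)² + z² = d_i² (stations at z=0).
Subtracting the P sphere from Q and R: z² cancels, leaving linear equations in x and y:
-114.2 x − 166.4 y = -7453.25
241.2 x − 129.6 y = -15380.91
Solving: x ≈ -29.005, y ≈ 64.698 km (keep extra digits for the depth step; rounded: -29.0, 64.7).
Then from the P sphere: z² = 84.69² − (x + 33.2)² − (y + 18.3)² with x = -29.005, y = 64.698, so z ≈ 16.313 ≈ 16.3 km.

(-29.0, 64.7, 16.3)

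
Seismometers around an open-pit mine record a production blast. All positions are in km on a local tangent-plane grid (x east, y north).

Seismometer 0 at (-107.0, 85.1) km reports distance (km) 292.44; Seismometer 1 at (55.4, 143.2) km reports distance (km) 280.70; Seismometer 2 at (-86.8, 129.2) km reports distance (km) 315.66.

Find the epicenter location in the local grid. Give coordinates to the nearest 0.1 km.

Circle about each station: (x + 107.0)² + (y − 85.1)² = 292.44²; (x − 55.4)² + (y − 143.2)² = 280.70²; (x + 86.8)² + (y − 129.2)² = 315.66².
Subtracting pairs of circle equations eliminates x²+y² and gives linear equations (the radical axes):
324.8 x + 116.2 y = 11613.05
40.4 x + 88.2 y = -8584.21
Solving the 2×2 system: x ≈ 84.4, y ≈ -136.0 km.

x ≈ 84.4 km, y ≈ -136.0 km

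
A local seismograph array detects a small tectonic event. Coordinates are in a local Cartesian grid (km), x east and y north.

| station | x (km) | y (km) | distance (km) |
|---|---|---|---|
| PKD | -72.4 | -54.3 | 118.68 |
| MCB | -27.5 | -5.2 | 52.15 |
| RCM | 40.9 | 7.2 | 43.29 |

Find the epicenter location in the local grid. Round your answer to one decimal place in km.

6.9 km east, 34.0 km north

Circle about each station: (x + 72.4)² + (y + 54.3)² = 118.68²; (x + 27.5)² + (y + 5.2)² = 52.15²; (x − 40.9)² + (y − 7.2)² = 43.29².
Subtracting the PKD equation from the MCB and RCM equations removes the quadratic terms:
89.8 x + 98.2 y = 3958.36
226.6 x + 123.0 y = 5745.32
Solving the 2×2 system: x ≈ 6.9, y ≈ 34.0 km.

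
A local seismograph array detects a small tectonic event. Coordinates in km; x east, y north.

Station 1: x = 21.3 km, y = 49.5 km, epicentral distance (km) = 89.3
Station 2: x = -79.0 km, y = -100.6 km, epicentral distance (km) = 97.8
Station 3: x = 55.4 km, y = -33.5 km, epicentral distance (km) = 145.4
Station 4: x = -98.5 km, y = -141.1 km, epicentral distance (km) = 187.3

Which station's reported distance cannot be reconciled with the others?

Solve using three stations at a time. Using Station 1, Station 3, Station 4 (subtract circle equations pairwise → linear system) gives (x, y) ≈ (-67.8, 43.7).
Distances from that point to each station vs reported:
  Station 1: calculated 89.3 vs reported 89.3 → residual 0.0 km
  Station 2: calculated 144.7 vs reported 97.8 → residual 46.9 km
  Station 3: calculated 145.4 vs reported 145.4 → residual 0.0 km
  Station 4: calculated 187.3 vs reported 187.3 → residual 0.0 km
Station 1, Station 3, Station 4 are mutually consistent (residuals ≈ 0); Station 2 is off by 46.9 km.

Station 2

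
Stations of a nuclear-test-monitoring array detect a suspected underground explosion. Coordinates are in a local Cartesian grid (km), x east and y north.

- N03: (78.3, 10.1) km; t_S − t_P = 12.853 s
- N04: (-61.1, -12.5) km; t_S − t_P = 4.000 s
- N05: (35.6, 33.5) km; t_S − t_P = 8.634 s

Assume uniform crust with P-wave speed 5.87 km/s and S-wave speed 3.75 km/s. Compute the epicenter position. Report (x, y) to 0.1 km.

Distance from S−P lag: d = Δt · v_P v_S / (v_P − v_S) = Δt · (5.87·3.75)/(5.87−3.75) ≈ 10.3833·Δt.
So d_N03 = 133.46, d_N04 = 41.53, d_N05 = 89.65 km.
Circle about each station: (x − 78.3)² + (y − 10.1)² = 133.46²; (x + 61.1)² + (y + 12.5)² = 41.53²; (x − 35.6)² + (y − 33.5)² = 89.65².
Subtracting the N03 equation from the N04 and N05 equations removes the quadratic terms:
-278.8 x − 45.2 y = 13743.39
-85.4 x + 46.8 y = 5931.16
Solving the 2×2 system: x ≈ -53.9, y ≈ 28.4 km.
Check against N03 (with the unrounded x, y): √((x − 78.3)²+(y − 10.1)²) = 133.46 ≈ 133.46 km. ✓

-53.9 km east, 28.4 km north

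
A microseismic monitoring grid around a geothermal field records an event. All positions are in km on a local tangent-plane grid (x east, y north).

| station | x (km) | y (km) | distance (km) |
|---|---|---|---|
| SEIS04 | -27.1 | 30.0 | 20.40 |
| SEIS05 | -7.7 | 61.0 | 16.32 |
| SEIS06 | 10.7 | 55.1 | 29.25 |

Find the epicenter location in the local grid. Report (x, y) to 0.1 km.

Circle about each station: (x + 27.1)² + (y − 30.0)² = 20.40²; (x + 7.7)² + (y − 61.0)² = 16.32²; (x − 10.7)² + (y − 55.1)² = 29.25².
Subtracting pairs of circle equations eliminates x²+y² and gives linear equations (the radical axes):
38.8 x + 62.0 y = 2295.70
75.6 x + 50.2 y = 1076.69
Solving the 2×2 system: x ≈ -17.7, y ≈ 48.1 km.
Check against SEIS04 (with the unrounded x, y): √((x + 27.1)²+(y − 30.0)²) = 20.40 ≈ 20.40 km. ✓

-17.7 km east, 48.1 km north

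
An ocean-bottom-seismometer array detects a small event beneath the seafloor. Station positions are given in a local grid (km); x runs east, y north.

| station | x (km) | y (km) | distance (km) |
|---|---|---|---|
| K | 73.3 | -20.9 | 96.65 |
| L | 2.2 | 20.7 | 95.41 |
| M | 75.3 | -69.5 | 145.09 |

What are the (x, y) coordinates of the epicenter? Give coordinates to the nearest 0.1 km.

Circle about each station: (x − 73.3)² + (y + 20.9)² = 96.65²; (x − 2.2)² + (y − 20.7)² = 95.41²; (x − 75.3)² + (y + 69.5)² = 145.09².
Subtracting pairs of circle equations eliminates x²+y² and gives linear equations (the radical axes):
-142.2 x + 83.2 y = -5138.22
4.0 x − 97.2 y = -7019.25
Solving the 2×2 system: x ≈ 80.3, y ≈ 75.5 km.
Check against K (with the unrounded x, y): √((x − 73.3)²+(y + 20.9)²) = 96.67 ≈ 96.65 km. ✓

80.3 km east, 75.5 km north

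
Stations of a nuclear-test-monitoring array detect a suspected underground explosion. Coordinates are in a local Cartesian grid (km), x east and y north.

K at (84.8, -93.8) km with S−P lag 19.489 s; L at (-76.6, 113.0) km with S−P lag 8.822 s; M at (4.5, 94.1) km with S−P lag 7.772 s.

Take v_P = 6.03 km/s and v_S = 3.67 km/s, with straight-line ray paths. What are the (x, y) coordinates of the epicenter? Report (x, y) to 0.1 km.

-41.9 km east, 37.9 km north

Distance from S−P lag: d = Δt · v_P v_S / (v_P − v_S) = Δt · (6.03·3.67)/(6.03−3.67) ≈ 9.3772·Δt.
So d_K = 182.75, d_L = 82.73, d_M = 72.88 km.
Circle about each station: (x − 84.8)² + (y + 93.8)² = 182.75²; (x + 76.6)² + (y − 113.0)² = 82.73²; (x − 4.5)² + (y − 94.1)² = 72.88².
Subtracting pairs of circle equations eliminates x²+y² and gives linear equations (the radical axes):
-322.8 x + 413.6 y = 29200.39
-160.6 x + 375.8 y = 20971.65
Solving the 2×2 system: x ≈ -41.9, y ≈ 37.9 km.
Check against K (with the unrounded x, y): √((x − 84.8)²+(y + 93.8)²) = 182.75 ≈ 182.75 km. ✓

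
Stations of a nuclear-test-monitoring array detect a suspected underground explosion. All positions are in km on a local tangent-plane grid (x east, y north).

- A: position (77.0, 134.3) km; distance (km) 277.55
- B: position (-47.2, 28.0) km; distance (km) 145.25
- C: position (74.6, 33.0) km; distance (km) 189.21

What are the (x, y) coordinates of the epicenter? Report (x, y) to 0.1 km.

Circle about each station: (x − 77.0)² + (y − 134.3)² = 277.55²; (x + 47.2)² + (y − 28.0)² = 145.25²; (x − 74.6)² + (y − 33.0)² = 189.21².
Subtracting the A equation from the B and C equations removes the quadratic terms:
-248.4 x − 212.6 y = 34982.79
-4.8 x − 202.6 y = 23922.25
Solving the 2×2 system: x ≈ -40.6, y ≈ -117.1 km.

x ≈ -40.6 km, y ≈ -117.1 km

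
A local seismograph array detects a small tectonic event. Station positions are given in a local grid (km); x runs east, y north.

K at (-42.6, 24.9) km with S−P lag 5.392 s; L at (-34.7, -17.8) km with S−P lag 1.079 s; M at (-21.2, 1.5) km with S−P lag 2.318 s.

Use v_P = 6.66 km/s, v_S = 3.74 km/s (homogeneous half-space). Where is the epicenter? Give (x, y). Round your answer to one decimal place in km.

(-25.5, -17.8)

Distance from S−P lag: d = Δt · v_P v_S / (v_P − v_S) = Δt · (6.66·3.74)/(6.66−3.74) ≈ 8.5303·Δt.
So d_K = 46.00, d_L = 9.20, d_M = 19.77 km.
Circle about each station: (x + 42.6)² + (y − 24.9)² = 46.00²; (x + 34.7)² + (y + 17.8)² = 9.20²; (x + 21.2)² + (y − 1.5)² = 19.77².
Subtracting pairs of circle equations eliminates x²+y² and gives linear equations (the radical axes):
15.8 x − 85.4 y = 1117.52
42.8 x − 46.8 y = -257.93
Solving the 2×2 system: x ≈ -25.5, y ≈ -17.8 km.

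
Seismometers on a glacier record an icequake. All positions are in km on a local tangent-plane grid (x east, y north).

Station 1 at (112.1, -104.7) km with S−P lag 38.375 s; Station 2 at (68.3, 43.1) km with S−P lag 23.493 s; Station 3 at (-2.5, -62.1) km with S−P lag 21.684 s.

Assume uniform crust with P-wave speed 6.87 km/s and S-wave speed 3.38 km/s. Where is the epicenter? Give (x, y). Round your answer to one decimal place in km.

x ≈ -87.6 km, y ≈ 54.4 km

Distance from S−P lag: d = Δt · v_P v_S / (v_P − v_S) = Δt · (6.87·3.38)/(6.87−3.38) ≈ 6.6535·Δt.
So d_Station 1 = 255.33, d_Station 2 = 156.31, d_Station 3 = 144.27 km.
Circle about each station: (x − 112.1)² + (y + 104.7)² = 255.33²; (x − 68.3)² + (y − 43.1)² = 156.31²; (x + 2.5)² + (y + 62.1)² = 144.27².
Subtracting pairs of circle equations eliminates x²+y² and gives linear equations (the radical axes):
-87.6 x + 295.6 y = 23754.59
-229.2 x + 85.2 y = 24713.74
Solving the 2×2 system: x ≈ -87.6, y ≈ 54.4 km.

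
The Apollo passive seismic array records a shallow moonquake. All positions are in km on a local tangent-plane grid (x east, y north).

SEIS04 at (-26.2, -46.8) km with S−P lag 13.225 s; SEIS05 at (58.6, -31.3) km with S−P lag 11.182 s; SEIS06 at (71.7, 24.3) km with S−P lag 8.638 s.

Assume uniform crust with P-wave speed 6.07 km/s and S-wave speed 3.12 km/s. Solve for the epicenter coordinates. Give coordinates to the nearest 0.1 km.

Distance from S−P lag: d = Δt · v_P v_S / (v_P − v_S) = Δt · (6.07·3.12)/(6.07−3.12) ≈ 6.4198·Δt.
So d_SEIS04 = 84.90, d_SEIS05 = 71.79, d_SEIS06 = 55.45 km.
Circle about each station: (x + 26.2)² + (y + 46.8)² = 84.90²; (x − 58.6)² + (y + 31.3)² = 71.79²; (x − 71.7)² + (y − 24.3)² = 55.45².
Subtracting pairs of circle equations eliminates x²+y² and gives linear equations (the radical axes):
169.6 x + 31.0 y = 3591.18
195.8 x + 142.2 y = 6988.01
Solving the 2×2 system: x ≈ 16.3, y ≈ 26.7 km.

16.3 km east, 26.7 km north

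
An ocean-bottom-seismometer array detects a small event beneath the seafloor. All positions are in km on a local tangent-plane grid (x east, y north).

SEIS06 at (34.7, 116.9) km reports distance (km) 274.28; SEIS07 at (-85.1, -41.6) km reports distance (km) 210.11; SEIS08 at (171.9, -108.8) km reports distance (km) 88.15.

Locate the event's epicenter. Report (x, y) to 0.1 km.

x ≈ 94.4 km, y ≈ -150.8 km

Circle about each station: (x − 34.7)² + (y − 116.9)² = 274.28²; (x + 85.1)² + (y + 41.6)² = 210.11²; (x − 171.9)² + (y + 108.8)² = 88.15².
Subtracting the SEIS06 equation from the SEIS07 and SEIS08 equations removes the quadratic terms:
-239.6 x − 317.0 y = 25186.18
274.4 x − 451.4 y = 93976.45
Solving the 2×2 system: x ≈ 94.4, y ≈ -150.8 km.
Check against SEIS06 (with the unrounded x, y): √((x − 34.7)²+(y − 116.9)²) = 274.28 ≈ 274.28 km. ✓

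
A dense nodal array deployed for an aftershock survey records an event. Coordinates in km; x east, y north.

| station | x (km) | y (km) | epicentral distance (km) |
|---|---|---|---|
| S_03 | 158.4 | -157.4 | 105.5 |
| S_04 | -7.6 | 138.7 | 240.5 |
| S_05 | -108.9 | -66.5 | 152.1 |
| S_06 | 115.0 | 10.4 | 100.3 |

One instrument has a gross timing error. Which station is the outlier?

S_05

Solve using three stations at a time. Using S_03, S_04, S_06 (subtract circle equations pairwise → linear system) gives (x, y) ≈ (82.2, -84.4).
Distances from that point to each station vs reported:
  S_03: calculated 105.5 vs reported 105.5 → residual 0.0 km
  S_04: calculated 240.5 vs reported 240.5 → residual 0.0 km
  S_05: calculated 192.0 vs reported 152.1 → residual 39.9 km
  S_06: calculated 100.3 vs reported 100.3 → residual 0.0 km
S_03, S_04, S_06 are mutually consistent (residuals ≈ 0); S_05 is off by 39.9 km.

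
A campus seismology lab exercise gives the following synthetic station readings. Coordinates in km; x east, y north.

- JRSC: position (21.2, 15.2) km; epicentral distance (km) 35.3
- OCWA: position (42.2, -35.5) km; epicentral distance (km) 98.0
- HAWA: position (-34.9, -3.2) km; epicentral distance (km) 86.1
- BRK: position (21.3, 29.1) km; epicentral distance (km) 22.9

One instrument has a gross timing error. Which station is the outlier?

OCWA

Solve using three stations at a time. Using JRSC, HAWA, BRK (subtract circle equations pairwise → linear system) gives (x, y) ≈ (34.3, 48.0).
Distances from that point to each station vs reported:
  JRSC: calculated 35.3 vs reported 35.3 → residual 0.0 km
  OCWA: calculated 83.9 vs reported 98.0 → residual 14.1 km
  HAWA: calculated 86.1 vs reported 86.1 → residual 0.0 km
  BRK: calculated 23.0 vs reported 22.9 → residual 0.1 km
JRSC, HAWA, BRK are mutually consistent (residuals ≈ 0); OCWA is off by 14.1 km.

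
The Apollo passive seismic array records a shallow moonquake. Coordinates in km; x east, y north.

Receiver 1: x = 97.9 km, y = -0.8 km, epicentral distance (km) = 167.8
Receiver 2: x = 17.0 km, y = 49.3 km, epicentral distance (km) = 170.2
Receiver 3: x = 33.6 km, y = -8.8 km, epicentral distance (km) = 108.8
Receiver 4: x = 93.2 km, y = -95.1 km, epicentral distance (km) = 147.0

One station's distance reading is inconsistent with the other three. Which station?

Receiver 2

Solve using three stations at a time. Using Receiver 1, Receiver 3, Receiver 4 (subtract circle equations pairwise → linear system) gives (x, y) ≈ (-52.4, -75.3).
Distances from that point to each station vs reported:
  Receiver 1: calculated 167.7 vs reported 167.8 → residual 0.1 km
  Receiver 2: calculated 142.6 vs reported 170.2 → residual 27.6 km
  Receiver 3: calculated 108.7 vs reported 108.8 → residual 0.1 km
  Receiver 4: calculated 146.9 vs reported 147.0 → residual 0.1 km
Receiver 1, Receiver 3, Receiver 4 are mutually consistent (residuals ≈ 0); Receiver 2 is off by 27.6 km.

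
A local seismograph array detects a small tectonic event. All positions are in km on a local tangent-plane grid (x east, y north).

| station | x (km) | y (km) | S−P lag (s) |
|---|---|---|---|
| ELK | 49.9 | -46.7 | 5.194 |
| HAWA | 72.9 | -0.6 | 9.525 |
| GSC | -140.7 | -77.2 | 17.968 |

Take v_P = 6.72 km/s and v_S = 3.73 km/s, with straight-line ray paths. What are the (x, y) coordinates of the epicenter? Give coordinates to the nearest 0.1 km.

x ≈ 6.4 km, y ≈ -44.8 km

Distance from S−P lag: d = Δt · v_P v_S / (v_P − v_S) = Δt · (6.72·3.73)/(6.72−3.73) ≈ 8.3831·Δt.
So d_ELK = 43.54, d_HAWA = 79.85, d_GSC = 150.63 km.
Circle about each station: (x − 49.9)² + (y + 46.7)² = 43.54²; (x − 72.9)² + (y + 0.6)² = 79.85²; (x + 140.7)² + (y + 77.2)² = 150.63².
Subtracting pairs of circle equations eliminates x²+y² and gives linear equations (the radical axes):
46.0 x + 92.2 y = -3836.42
-381.2 x − 61.0 y = 291.76
Solving the 2×2 system: x ≈ 6.4, y ≈ -44.8 km.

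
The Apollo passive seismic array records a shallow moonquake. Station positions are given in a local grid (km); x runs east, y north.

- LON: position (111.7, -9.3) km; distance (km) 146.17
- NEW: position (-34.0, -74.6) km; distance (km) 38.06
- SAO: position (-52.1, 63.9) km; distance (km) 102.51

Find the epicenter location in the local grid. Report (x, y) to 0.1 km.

x ≈ -31.9 km, y ≈ -36.6 km

Circle about each station: (x − 111.7)² + (y + 9.3)² = 146.17²; (x + 34.0)² + (y + 74.6)² = 38.06²; (x + 52.1)² + (y − 63.9)² = 102.51².
Subtracting the LON equation from the NEW and SAO equations removes the quadratic terms:
-291.4 x − 130.6 y = 14074.89
-327.6 x + 146.4 y = 5091.61
Solving the 2×2 system: x ≈ -31.9, y ≈ -36.6 km.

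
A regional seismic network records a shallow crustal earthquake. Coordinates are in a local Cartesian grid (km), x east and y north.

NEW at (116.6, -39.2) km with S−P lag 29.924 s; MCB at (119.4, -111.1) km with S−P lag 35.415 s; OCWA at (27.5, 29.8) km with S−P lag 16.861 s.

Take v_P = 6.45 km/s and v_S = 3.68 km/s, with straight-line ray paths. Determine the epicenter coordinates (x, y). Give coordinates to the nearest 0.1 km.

Distance from S−P lag: d = Δt · v_P v_S / (v_P − v_S) = Δt · (6.45·3.68)/(6.45−3.68) ≈ 8.5690·Δt.
So d_NEW = 256.42, d_MCB = 303.47, d_OCWA = 144.48 km.
Circle about each station: (x − 116.6)² + (y + 39.2)² = 256.42²; (x − 119.4)² + (y + 111.1)² = 303.47²; (x − 27.5)² + (y − 29.8)² = 144.48².
Subtracting the NEW equation from the MCB and OCWA equations removes the quadratic terms:
5.6 x − 143.8 y = -14875.45
-178.2 x + 138.0 y = 31388.84
Solving the 2×2 system: x ≈ -99.0, y ≈ 99.6 km.
Check against NEW (with the unrounded x, y): √((x − 116.6)²+(y + 39.2)²) = 256.43 ≈ 256.42 km. ✓

-99.0 km east, 99.6 km north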